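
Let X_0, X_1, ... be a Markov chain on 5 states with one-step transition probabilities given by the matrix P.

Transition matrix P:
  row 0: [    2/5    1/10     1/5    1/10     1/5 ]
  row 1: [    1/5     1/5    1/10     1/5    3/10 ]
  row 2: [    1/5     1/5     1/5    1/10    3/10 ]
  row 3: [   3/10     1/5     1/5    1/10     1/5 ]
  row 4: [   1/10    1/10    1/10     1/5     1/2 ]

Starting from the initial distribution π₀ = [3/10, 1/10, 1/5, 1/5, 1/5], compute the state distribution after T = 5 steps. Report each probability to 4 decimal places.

t=0: π = [0.3000, 0.1000, 0.2000, 0.2000, 0.2000]
t=1: π = [0.2600, 0.1500, 0.1700, 0.1300, 0.2900]
t=2: π = [0.2360, 0.1450, 0.1560, 0.1440, 0.3190]
t=3: π = [0.2297, 0.1445, 0.1536, 0.1464, 0.3258]
t=4: π = [0.2280, 0.1445, 0.1530, 0.1470, 0.3276]
t=5: π = [0.2275, 0.1444, 0.1528, 0.1472, 0.3280]

π = [0.2275, 0.1444, 0.1528, 0.1472, 0.3280]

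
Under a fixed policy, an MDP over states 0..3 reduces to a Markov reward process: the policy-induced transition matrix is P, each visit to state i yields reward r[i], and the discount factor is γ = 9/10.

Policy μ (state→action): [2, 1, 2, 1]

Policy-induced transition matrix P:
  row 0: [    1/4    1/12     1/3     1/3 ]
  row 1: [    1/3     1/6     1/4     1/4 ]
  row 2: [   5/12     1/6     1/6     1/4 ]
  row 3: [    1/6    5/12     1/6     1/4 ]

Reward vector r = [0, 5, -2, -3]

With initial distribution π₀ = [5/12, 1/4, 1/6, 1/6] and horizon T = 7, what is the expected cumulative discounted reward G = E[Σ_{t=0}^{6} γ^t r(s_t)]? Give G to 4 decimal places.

t=0: π = [0.4167, 0.2500, 0.1667, 0.1667], E[r] = 0.4167, γ^t·E[r] = 0.416667, running G = 0.416667
t=1: π = [0.2847, 0.1736, 0.2569, 0.2847], E[r] = -0.5000, γ^t·E[r] = -0.450000, running G = -0.033333
t=2: π = [0.2836, 0.2141, 0.2286, 0.2737], E[r] = -0.2078, γ^t·E[r] = -0.168281, running G = -0.201615
t=3: π = [0.2831, 0.2115, 0.2318, 0.2736], E[r] = -0.2271, γ^t·E[r] = -0.165551, running G = -0.367165
t=4: π = [0.2834, 0.2115, 0.2315, 0.2736], E[r] = -0.2263, γ^t·E[r] = -0.148500, running G = -0.515665
t=5: π = [0.2834, 0.2114, 0.2315, 0.2736], E[r] = -0.2267, γ^t·E[r] = -0.133865, running G = -0.649531
t=6: π = [0.2834, 0.2115, 0.2315, 0.2736], E[r] = -0.2266, γ^t·E[r] = -0.120434, running G = -0.769965

G = -0.7700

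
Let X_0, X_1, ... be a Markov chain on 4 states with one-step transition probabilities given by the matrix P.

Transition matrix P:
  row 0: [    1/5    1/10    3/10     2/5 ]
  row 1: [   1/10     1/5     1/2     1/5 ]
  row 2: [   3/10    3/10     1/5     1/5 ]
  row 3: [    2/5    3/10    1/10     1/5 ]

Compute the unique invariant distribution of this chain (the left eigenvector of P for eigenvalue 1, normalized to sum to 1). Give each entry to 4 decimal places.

Balance equations π_j = Σ_i π_i·P[i][j]:
  π_0 = 1/5·π_0 + 1/10·π_1 + 3/10·π_2 + 2/5·π_3
  π_1 = 1/10·π_0 + 1/5·π_1 + 3/10·π_2 + 3/10·π_3
  π_2 = 3/10·π_0 + 1/2·π_1 + 1/5·π_2 + 1/10·π_3
  normalize: π_0 + π_1 + π_2 + π_3 = 1
Solving the linear system gives exactly π = [73/287, 65/287, 11/41, 72/287].

π = [0.2544, 0.2265, 0.2683, 0.2509]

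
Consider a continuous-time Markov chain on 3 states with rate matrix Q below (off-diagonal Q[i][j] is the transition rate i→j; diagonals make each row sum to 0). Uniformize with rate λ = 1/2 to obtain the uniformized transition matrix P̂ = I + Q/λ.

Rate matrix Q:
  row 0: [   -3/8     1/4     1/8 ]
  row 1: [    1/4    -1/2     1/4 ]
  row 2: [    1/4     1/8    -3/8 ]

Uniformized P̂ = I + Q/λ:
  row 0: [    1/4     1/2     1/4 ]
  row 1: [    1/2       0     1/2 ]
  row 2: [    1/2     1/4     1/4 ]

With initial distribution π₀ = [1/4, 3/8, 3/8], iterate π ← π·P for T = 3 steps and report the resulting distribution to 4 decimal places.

π = [0.4023, 0.2715, 0.3262]

t=0: π = [0.2500, 0.3750, 0.3750]
t=1: π = [0.4375, 0.2188, 0.3438]
t=2: π = [0.3906, 0.3047, 0.3047]
t=3: π = [0.4023, 0.2715, 0.3262]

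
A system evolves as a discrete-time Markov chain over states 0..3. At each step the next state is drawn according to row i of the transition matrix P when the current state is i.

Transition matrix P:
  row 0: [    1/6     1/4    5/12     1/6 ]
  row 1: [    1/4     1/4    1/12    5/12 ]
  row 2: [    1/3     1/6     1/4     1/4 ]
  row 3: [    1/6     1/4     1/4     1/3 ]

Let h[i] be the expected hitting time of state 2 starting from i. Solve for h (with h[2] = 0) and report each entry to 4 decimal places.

First-step conditioning: h[2] = 0; for i ≠ 2, h[i] = 1 + Σ_k P[i][k]·h[k].
  h[0] = 1 + 1/6·h[0] + 1/4·h[1] + 1/6·h[3]
  h[1] = 1 + 1/4·h[0] + 1/4·h[1] + 5/12·h[3]
  h[3] = 1 + 1/6·h[0] + 1/4·h[1] + 1/3·h[3]
Solving the 3×3 linear system over states ≠ 2 gives exactly h = [80/23, 332/69, 0, 96/23] (h[2] = 0 is the target).

h = [3.4783, 4.8116, 0.0000, 4.1739]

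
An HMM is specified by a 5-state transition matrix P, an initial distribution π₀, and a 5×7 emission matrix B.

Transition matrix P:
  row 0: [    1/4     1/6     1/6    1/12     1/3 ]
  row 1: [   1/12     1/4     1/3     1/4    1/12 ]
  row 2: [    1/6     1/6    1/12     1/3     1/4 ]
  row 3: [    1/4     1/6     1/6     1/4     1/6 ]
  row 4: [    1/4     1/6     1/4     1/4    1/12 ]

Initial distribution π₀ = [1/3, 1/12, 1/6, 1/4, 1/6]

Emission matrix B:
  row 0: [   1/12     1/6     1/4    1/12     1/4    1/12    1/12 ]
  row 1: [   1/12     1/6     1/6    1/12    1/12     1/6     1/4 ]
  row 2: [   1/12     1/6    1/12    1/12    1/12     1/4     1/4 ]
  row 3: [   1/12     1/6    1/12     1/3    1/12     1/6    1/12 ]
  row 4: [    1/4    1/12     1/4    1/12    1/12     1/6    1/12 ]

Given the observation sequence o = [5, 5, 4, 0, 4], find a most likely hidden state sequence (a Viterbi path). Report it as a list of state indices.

path = [2, 3, 0, 4, 0]

t=0: δ = [2.778e-02, 1.389e-02, 4.167e-02, 4.167e-02, 2.778e-02]  (obs o_0=5)
t=1: δ = [8.681e-04, 1.157e-03, 1.736e-03, 2.315e-03, 1.736e-03]  ψ = [3, 2, 3, 2, 2]  (obs o_1=5)
t=2: δ = [1.447e-04, 3.215e-05, 3.617e-05, 4.823e-05, 3.617e-05]  ψ = [3, 3, 4, 2, 2]  (obs o_2=4)
t=3: δ = [3.014e-06, 2.009e-06, 2.009e-06, 1.005e-06, 1.206e-05]  ψ = [0, 0, 0, 0, 0]  (obs o_3=0)
t=4: δ = [7.535e-07, 1.674e-07, 2.512e-07, 2.512e-07, 8.372e-08]  ψ = [4, 4, 4, 4, 0]  (obs o_4=4)
backtrack: best end state = 0; path = [2, 3, 0, 4, 0]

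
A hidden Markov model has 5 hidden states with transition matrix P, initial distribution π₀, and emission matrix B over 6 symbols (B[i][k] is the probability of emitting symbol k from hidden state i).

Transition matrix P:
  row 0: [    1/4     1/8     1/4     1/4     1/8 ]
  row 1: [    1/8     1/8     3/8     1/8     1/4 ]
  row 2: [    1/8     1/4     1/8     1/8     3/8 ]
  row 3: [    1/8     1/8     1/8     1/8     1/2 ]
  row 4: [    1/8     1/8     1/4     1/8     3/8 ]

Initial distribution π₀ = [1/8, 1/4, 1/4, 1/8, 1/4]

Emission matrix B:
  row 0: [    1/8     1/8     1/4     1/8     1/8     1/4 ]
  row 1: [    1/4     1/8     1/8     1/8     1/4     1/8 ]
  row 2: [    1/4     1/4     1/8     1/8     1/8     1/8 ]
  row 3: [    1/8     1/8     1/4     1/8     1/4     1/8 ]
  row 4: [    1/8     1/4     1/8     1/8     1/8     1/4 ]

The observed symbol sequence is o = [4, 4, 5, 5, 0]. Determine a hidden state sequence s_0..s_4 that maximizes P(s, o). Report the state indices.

t=0: δ = [1.562e-02, 6.250e-02, 3.125e-02, 3.125e-02, 3.125e-02]  (obs o_0=4)
t=1: δ = [9.766e-04, 1.953e-03, 2.930e-03, 1.953e-03, 1.953e-03]  ψ = [1, 1, 1, 1, 1]  (obs o_1=4)
t=2: δ = [9.155e-05, 9.155e-05, 9.155e-05, 4.578e-05, 2.747e-04]  ψ = [2, 2, 1, 2, 2]  (obs o_2=5)
t=3: δ = [8.583e-06, 4.292e-06, 8.583e-06, 4.292e-06, 2.575e-05]  ψ = [4, 4, 4, 4, 4]  (obs o_3=5)
t=4: δ = [4.023e-07, 8.047e-07, 1.609e-06, 4.023e-07, 1.207e-06]  ψ = [4, 4, 4, 4, 4]  (obs o_4=0)
backtrack: best end state = 2; path = [1, 2, 4, 4, 2]

path = [1, 2, 4, 4, 2]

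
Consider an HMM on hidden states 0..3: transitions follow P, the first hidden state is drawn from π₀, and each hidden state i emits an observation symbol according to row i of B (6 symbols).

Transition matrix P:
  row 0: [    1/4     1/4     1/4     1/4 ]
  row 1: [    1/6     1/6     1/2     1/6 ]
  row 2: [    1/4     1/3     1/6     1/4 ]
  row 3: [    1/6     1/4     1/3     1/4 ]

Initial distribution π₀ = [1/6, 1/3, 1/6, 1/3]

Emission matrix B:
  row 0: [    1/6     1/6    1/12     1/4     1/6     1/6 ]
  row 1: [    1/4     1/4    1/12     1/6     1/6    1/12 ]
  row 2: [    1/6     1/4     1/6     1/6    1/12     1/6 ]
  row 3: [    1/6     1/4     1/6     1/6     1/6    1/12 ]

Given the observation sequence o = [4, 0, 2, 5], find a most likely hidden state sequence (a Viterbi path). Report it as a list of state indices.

path = [3, 1, 2, 0]

t=0: δ = [2.778e-02, 5.556e-02, 1.389e-02, 5.556e-02]  (obs o_0=4)
t=1: δ = [1.543e-03, 3.472e-03, 4.630e-03, 2.315e-03]  ψ = [1, 3, 1, 3]  (obs o_1=0)
t=2: δ = [9.645e-05, 1.286e-04, 2.894e-04, 1.929e-04]  ψ = [2, 2, 1, 2]  (obs o_2=2)
t=3: δ = [1.206e-05, 8.038e-06, 1.072e-05, 6.028e-06]  ψ = [2, 2, 1, 2]  (obs o_3=5)
backtrack: best end state = 0; path = [3, 1, 2, 0]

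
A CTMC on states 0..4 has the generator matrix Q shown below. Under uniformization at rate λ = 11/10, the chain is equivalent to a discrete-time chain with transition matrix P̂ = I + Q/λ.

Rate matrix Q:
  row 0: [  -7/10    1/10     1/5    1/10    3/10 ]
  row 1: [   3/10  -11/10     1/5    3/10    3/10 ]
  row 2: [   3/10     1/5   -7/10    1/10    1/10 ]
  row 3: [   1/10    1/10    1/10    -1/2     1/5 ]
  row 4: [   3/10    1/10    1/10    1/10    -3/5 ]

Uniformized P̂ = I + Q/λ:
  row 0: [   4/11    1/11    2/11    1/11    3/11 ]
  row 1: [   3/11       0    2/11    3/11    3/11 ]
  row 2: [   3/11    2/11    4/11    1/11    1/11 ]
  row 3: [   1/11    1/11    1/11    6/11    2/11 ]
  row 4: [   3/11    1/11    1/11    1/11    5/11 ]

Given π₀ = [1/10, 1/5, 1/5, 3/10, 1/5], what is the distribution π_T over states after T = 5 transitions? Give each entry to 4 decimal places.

t=0: π = [0.1000, 0.2000, 0.2000, 0.3000, 0.2000]
t=1: π = [0.2273, 0.0909, 0.1727, 0.2636, 0.2455]
t=2: π = [0.2455, 0.0983, 0.1669, 0.2273, 0.2620]
t=3: π = [0.2537, 0.0971, 0.1677, 0.2121, 0.2693]
t=4: π = [0.2572, 0.0973, 0.1685, 0.2050, 0.2719]
t=5: π = [0.2588, 0.0974, 0.1691, 0.2018, 0.2729]

π = [0.2588, 0.0974, 0.1691, 0.2018, 0.2729]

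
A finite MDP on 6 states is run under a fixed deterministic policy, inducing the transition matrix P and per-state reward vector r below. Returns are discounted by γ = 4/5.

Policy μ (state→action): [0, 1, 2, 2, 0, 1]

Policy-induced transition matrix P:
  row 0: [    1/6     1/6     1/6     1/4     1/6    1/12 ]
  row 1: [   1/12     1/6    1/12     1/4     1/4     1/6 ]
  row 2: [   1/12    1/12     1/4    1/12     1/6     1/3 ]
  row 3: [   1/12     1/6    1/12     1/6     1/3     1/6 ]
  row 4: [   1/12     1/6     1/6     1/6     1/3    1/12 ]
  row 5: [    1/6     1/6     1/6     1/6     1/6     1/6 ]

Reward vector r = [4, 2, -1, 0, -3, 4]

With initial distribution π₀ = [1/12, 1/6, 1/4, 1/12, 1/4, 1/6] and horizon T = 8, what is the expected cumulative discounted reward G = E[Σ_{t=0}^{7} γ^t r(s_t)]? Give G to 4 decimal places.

t=0: π = [0.0833, 0.1667, 0.2500, 0.0833, 0.2500, 0.1667], E[r] = 0.3333, γ^t·E[r] = 0.333333, running G = 0.333333
t=1: π = [0.1042, 0.1458, 0.1667, 0.1667, 0.2361, 0.1806], E[r] = 0.5556, γ^t·E[r] = 0.444444, running G = 0.777778
t=2: π = [0.1071, 0.1528, 0.1545, 0.1736, 0.2459, 0.1661], E[r] = 0.5058, γ^t·E[r] = 0.323704, running G = 1.101481
t=3: π = [0.1061, 0.1538, 0.1523, 0.1754, 0.2493, 0.1630], E[r] = 0.4837, γ^t·E[r] = 0.247630, running G = 1.349111
t=4: π = [0.1058, 0.1540, 0.1519, 0.1756, 0.2503, 0.1624], E[r] = 0.4780, γ^t·E[r] = 0.195778, running G = 1.544889
t=5: π = [0.1057, 0.1540, 0.1519, 0.1757, 0.2505, 0.1623], E[r] = 0.4767, γ^t·E[r] = 0.156209, running G = 1.701097
t=6: π = [0.1057, 0.1540, 0.1519, 0.1757, 0.2505, 0.1623], E[r] = 0.4765, γ^t·E[r] = 0.124901, running G = 1.825998
t=7: π = [0.1057, 0.1540, 0.1518, 0.1757, 0.2505, 0.1623], E[r] = 0.4764, γ^t·E[r] = 0.099911, running G = 1.925908

G = 1.9259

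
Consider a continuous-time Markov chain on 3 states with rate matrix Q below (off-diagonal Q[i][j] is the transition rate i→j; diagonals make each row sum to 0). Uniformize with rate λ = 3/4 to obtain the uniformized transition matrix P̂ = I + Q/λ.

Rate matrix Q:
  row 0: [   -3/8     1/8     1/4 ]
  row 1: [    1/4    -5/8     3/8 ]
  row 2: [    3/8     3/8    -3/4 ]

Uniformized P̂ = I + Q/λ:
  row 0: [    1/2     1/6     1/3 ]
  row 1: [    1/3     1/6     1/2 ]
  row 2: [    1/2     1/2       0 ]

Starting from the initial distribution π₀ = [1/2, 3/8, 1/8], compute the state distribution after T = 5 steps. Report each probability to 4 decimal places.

π = [0.4557, 0.2586, 0.2857]

t=0: π = [0.5000, 0.3750, 0.1250]
t=1: π = [0.4375, 0.2083, 0.3542]
t=2: π = [0.4653, 0.2847, 0.2500]
t=3: π = [0.4525, 0.2500, 0.2975]
t=4: π = [0.4583, 0.2658, 0.2758]
t=5: π = [0.4557, 0.2586, 0.2857]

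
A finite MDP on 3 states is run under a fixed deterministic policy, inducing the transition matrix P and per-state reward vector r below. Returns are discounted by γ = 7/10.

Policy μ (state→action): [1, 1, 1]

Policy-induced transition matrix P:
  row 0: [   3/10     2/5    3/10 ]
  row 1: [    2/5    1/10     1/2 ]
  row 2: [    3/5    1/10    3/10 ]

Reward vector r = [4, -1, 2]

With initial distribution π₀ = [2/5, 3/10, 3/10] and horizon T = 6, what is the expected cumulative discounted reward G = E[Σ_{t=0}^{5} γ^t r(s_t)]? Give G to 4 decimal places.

t=0: π = [0.4000, 0.3000, 0.3000], E[r] = 1.9000, γ^t·E[r] = 1.900000, running G = 1.900000
t=1: π = [0.4200, 0.2200, 0.3600], E[r] = 2.1800, γ^t·E[r] = 1.526000, running G = 3.426000
t=2: π = [0.4300, 0.2260, 0.3440], E[r] = 2.1820, γ^t·E[r] = 1.069180, running G = 4.495180
t=3: π = [0.4258, 0.2290, 0.3452], E[r] = 2.1646, γ^t·E[r] = 0.742458, running G = 5.237638
t=4: π = [0.4265, 0.2277, 0.3458], E[r] = 2.1697, γ^t·E[r] = 0.520945, running G = 5.758583
t=5: π = [0.4265, 0.2279, 0.3455], E[r] = 2.1692, γ^t·E[r] = 0.364580, running G = 6.123163

G = 6.1232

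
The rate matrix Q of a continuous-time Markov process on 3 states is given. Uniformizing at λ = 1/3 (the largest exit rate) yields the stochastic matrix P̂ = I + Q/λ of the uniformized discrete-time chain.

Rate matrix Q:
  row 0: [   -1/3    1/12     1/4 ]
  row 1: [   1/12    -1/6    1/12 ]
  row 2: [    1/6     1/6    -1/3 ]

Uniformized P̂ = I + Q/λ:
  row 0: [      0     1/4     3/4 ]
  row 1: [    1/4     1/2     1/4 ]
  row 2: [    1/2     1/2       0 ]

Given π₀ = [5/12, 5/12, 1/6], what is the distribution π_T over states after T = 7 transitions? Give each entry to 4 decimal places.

t=0: π = [0.4167, 0.4167, 0.1667]
t=1: π = [0.1875, 0.3958, 0.4167]
t=2: π = [0.3073, 0.4531, 0.2396]
t=3: π = [0.2331, 0.4232, 0.3438]
t=4: π = [0.2777, 0.4417, 0.2806]
t=5: π = [0.2507, 0.4306, 0.3187]
t=6: π = [0.2670, 0.4373, 0.2957]
t=7: π = [0.2572, 0.4333, 0.3096]

π = [0.2572, 0.4333, 0.3096]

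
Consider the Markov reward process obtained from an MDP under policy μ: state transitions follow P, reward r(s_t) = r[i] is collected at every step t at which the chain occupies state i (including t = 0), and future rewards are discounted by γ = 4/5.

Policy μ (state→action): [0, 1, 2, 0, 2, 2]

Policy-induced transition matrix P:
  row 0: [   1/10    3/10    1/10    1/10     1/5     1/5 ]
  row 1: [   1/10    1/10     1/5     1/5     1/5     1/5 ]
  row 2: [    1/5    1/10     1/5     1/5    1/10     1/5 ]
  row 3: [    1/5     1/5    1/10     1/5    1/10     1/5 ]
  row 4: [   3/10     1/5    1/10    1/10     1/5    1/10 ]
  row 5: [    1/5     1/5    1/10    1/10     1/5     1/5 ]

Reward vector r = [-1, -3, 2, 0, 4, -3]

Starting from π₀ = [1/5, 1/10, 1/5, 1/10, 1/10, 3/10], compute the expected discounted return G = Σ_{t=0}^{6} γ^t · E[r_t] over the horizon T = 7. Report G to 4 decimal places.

t=0: π = [0.2000, 0.1000, 0.2000, 0.1000, 0.1000, 0.3000], E[r] = -0.6000, γ^t·E[r] = -0.600000, running G = -0.600000
t=1: π = [0.1800, 0.1900, 0.1300, 0.1400, 0.1700, 0.1900], E[r] = -0.3800, γ^t·E[r] = -0.304000, running G = -0.904000
t=2: π = [0.1800, 0.1860, 0.1320, 0.1460, 0.1730, 0.1830], E[r] = -0.3310, γ^t·E[r] = -0.211840, running G = -1.115840
t=3: π = [0.1807, 0.1862, 0.1318, 0.1464, 0.1722, 0.1827], E[r] = -0.3350, γ^t·E[r] = -0.171520, running G = -1.287360
t=4: π = [0.1805, 0.1863, 0.1318, 0.1464, 0.1722, 0.1828], E[r] = -0.3354, γ^t·E[r] = -0.137363, running G = -1.424723
t=5: π = [0.1805, 0.1862, 0.1318, 0.1465, 0.1722, 0.1828], E[r] = -0.3353, γ^t·E[r] = -0.109872, running G = -1.534596
t=6: π = [0.1805, 0.1862, 0.1318, 0.1465, 0.1722, 0.1828], E[r] = -0.3353, γ^t·E[r] = -0.087903, running G = -1.622499

G = -1.6225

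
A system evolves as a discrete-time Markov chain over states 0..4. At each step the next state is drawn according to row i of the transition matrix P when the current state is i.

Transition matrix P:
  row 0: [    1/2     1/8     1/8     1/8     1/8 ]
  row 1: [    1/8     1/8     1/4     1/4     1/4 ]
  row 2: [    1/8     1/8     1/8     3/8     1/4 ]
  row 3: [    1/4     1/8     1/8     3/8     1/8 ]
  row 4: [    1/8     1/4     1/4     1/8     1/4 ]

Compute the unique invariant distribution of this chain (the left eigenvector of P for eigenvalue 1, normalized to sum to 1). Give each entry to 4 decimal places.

Balance equations π_j = Σ_i π_i·P[i][j]:
  π_0 = 1/2·π_0 + 1/8·π_1 + 1/8·π_2 + 1/4·π_3 + 1/8·π_4
  π_1 = 1/8·π_0 + 1/8·π_1 + 1/8·π_2 + 1/8·π_3 + 1/4·π_4
  π_2 = 1/8·π_0 + 1/4·π_1 + 1/8·π_2 + 1/8·π_3 + 1/4·π_4
  π_3 = 1/8·π_0 + 1/4·π_1 + 3/8·π_2 + 3/8·π_3 + 1/8·π_4
  normalize: π_0 + π_1 + π_2 + π_3 + π_4 = 1
Solving the linear system gives exactly π = [215/862, 64/431, 72/431, 213/862, 81/431].

π = [0.2494, 0.1485, 0.1671, 0.2471, 0.1879]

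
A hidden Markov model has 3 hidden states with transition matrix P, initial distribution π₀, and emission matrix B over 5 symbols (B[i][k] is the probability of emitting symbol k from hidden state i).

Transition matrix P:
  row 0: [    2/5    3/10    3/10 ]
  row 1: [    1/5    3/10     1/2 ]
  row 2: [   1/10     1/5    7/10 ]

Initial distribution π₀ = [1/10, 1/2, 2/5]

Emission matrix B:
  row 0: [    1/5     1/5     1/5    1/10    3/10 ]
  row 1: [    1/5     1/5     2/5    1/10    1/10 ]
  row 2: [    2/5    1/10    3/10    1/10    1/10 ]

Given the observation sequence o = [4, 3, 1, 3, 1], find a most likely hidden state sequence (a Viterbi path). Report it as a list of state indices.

t=0: δ = [3.000e-02, 5.000e-02, 4.000e-02]  (obs o_0=4)
t=1: δ = [1.200e-03, 1.500e-03, 2.800e-03]  ψ = [0, 1, 2]  (obs o_1=3)
t=2: δ = [9.600e-05, 1.120e-04, 1.960e-04]  ψ = [0, 2, 2]  (obs o_2=1)
t=3: δ = [3.840e-06, 3.920e-06, 1.372e-05]  ψ = [0, 2, 2]  (obs o_3=3)
t=4: δ = [3.072e-07, 5.488e-07, 9.604e-07]  ψ = [0, 2, 2]  (obs o_4=1)
backtrack: best end state = 2; path = [2, 2, 2, 2, 2]

path = [2, 2, 2, 2, 2]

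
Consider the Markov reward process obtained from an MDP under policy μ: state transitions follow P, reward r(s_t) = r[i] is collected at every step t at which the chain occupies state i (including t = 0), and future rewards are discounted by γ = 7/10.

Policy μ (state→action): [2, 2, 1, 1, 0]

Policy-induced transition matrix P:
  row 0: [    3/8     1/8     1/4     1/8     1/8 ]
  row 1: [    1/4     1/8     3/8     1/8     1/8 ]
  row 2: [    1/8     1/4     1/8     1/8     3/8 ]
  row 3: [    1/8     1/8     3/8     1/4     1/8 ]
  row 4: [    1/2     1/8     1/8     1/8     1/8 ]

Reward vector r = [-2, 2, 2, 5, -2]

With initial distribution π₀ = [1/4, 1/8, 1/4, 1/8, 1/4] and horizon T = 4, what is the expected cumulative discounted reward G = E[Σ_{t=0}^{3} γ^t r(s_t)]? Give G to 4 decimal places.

G = 1.1761

t=0: π = [0.2500, 0.1250, 0.2500, 0.1250, 0.2500], E[r] = 0.3750, γ^t·E[r] = 0.375000, running G = 0.375000
t=1: π = [0.2969, 0.1563, 0.2188, 0.1406, 0.1875], E[r] = 0.4844, γ^t·E[r] = 0.339063, running G = 0.714063
t=2: π = [0.2891, 0.1523, 0.2363, 0.1426, 0.1797], E[r] = 0.5527, γ^t·E[r] = 0.270840, running G = 0.984902
t=3: π = [0.2837, 0.1545, 0.2349, 0.1428, 0.1841], E[r] = 0.5574, γ^t·E[r] = 0.191179, running G = 1.176081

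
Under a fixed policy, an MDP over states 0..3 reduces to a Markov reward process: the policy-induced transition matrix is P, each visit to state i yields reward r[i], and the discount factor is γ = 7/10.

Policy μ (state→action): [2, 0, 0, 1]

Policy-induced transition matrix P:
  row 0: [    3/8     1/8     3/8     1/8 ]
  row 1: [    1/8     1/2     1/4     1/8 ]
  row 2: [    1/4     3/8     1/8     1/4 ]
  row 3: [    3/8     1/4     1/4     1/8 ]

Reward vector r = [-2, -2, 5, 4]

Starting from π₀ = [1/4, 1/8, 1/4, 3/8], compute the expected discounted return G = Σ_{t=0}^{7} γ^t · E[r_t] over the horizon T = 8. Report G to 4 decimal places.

G = 3.5122

t=0: π = [0.2500, 0.1250, 0.2500, 0.3750], E[r] = 2.0000, γ^t·E[r] = 2.000000, running G = 2.000000
t=1: π = [0.3125, 0.2813, 0.2500, 0.1563], E[r] = 0.6875, γ^t·E[r] = 0.481250, running G = 2.481250
t=2: π = [0.2734, 0.3125, 0.2578, 0.1563], E[r] = 0.7422, γ^t·E[r] = 0.363672, running G = 2.844922
t=3: π = [0.2646, 0.3262, 0.2520, 0.1572], E[r] = 0.7070, γ^t·E[r] = 0.242512, running G = 3.087434
t=4: π = [0.2620, 0.3300, 0.2516, 0.1565], E[r] = 0.7001, γ^t·E[r] = 0.168088, running G = 3.255521
t=5: π = [0.2611, 0.3312, 0.2513, 0.1564], E[r] = 0.6978, γ^t·E[r] = 0.117274, running G = 3.372795
t=6: π = [0.2608, 0.3316, 0.2512, 0.1564], E[r] = 0.6970, γ^t·E[r] = 0.082003, running G = 3.454799
t=7: π = [0.2607, 0.3317, 0.2512, 0.1564], E[r] = 0.6968, γ^t·E[r] = 0.057384, running G = 3.512182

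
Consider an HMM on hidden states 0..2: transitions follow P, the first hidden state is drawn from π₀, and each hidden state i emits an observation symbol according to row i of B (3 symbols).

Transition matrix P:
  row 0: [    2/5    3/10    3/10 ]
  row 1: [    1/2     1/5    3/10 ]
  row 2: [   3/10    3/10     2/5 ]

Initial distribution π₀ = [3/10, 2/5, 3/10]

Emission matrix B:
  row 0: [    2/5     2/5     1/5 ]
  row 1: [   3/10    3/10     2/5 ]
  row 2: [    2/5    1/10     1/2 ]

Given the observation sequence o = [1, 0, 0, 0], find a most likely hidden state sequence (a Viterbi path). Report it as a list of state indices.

path = [1, 0, 0, 0]

t=0: δ = [1.200e-01, 1.200e-01, 3.000e-02]  (obs o_0=1)
t=1: δ = [2.400e-02, 1.080e-02, 1.440e-02]  ψ = [1, 0, 0]  (obs o_1=0)
t=2: δ = [3.840e-03, 2.160e-03, 2.880e-03]  ψ = [0, 0, 0]  (obs o_2=0)
t=3: δ = [6.144e-04, 3.456e-04, 4.608e-04]  ψ = [0, 0, 0]  (obs o_3=0)
backtrack: best end state = 0; path = [1, 0, 0, 0]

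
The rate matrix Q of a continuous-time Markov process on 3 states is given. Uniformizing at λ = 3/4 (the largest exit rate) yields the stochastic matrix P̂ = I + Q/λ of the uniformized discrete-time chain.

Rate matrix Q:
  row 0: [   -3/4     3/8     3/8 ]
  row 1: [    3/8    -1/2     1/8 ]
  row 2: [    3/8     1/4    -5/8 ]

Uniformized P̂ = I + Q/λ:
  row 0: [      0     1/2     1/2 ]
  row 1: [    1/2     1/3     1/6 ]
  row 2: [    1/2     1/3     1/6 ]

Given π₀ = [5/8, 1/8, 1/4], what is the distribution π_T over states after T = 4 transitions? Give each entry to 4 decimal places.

π = [0.3516, 0.3828, 0.2656]

t=0: π = [0.6250, 0.1250, 0.2500]
t=1: π = [0.1875, 0.4375, 0.3750]
t=2: π = [0.4063, 0.3646, 0.2292]
t=3: π = [0.2969, 0.4010, 0.3021]
t=4: π = [0.3516, 0.3828, 0.2656]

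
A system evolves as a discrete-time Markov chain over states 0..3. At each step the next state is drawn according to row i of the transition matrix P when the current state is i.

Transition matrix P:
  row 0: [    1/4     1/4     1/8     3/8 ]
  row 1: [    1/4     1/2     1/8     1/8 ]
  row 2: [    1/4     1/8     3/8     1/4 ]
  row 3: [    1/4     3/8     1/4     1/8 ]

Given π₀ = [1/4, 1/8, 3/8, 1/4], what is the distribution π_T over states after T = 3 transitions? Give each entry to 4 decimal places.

π = [0.2500, 0.3289, 0.2065, 0.2146]

t=0: π = [0.2500, 0.1250, 0.3750, 0.2500]
t=1: π = [0.2500, 0.2656, 0.2500, 0.2344]
t=2: π = [0.2500, 0.3145, 0.2168, 0.2188]
t=3: π = [0.2500, 0.3289, 0.2065, 0.2146]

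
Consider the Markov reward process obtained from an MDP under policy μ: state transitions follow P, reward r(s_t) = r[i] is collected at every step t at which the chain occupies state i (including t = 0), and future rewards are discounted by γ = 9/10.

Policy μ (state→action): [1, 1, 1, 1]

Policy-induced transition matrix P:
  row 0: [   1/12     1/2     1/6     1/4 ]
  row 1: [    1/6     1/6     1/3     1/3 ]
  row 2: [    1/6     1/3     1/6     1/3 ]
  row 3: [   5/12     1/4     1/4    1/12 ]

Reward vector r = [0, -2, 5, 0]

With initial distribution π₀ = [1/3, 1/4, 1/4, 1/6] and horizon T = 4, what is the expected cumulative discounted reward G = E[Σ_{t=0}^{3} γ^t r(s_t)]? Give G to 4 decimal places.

t=0: π = [0.3333, 0.2500, 0.2500, 0.1667], E[r] = 0.7500, γ^t·E[r] = 0.750000, running G = 0.750000
t=1: π = [0.1806, 0.3333, 0.2222, 0.2639], E[r] = 0.4444, γ^t·E[r] = 0.400000, running G = 1.150000
t=2: π = [0.2176, 0.2859, 0.2442, 0.2523], E[r] = 0.6493, γ^t·E[r] = 0.525938, running G = 1.675938
t=3: π = [0.2116, 0.3009, 0.2353, 0.2521], E[r] = 0.5748, γ^t·E[r] = 0.419063, running G = 2.095000

G = 2.0950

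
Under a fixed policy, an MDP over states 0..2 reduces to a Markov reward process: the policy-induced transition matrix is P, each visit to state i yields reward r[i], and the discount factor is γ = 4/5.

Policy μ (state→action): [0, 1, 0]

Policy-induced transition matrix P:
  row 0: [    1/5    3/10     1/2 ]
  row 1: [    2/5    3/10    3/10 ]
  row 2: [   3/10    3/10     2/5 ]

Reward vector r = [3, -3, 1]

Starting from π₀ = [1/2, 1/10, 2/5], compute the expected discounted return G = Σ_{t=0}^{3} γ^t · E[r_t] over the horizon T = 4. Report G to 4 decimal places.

G = 2.3215

t=0: π = [0.5000, 0.1000, 0.4000], E[r] = 1.6000, γ^t·E[r] = 1.600000, running G = 1.600000
t=1: π = [0.2600, 0.3000, 0.4400], E[r] = 0.3200, γ^t·E[r] = 0.256000, running G = 1.856000
t=2: π = [0.3040, 0.3000, 0.3960], E[r] = 0.4080, γ^t·E[r] = 0.261120, running G = 2.117120
t=3: π = [0.2996, 0.3000, 0.4004], E[r] = 0.3992, γ^t·E[r] = 0.204390, running G = 2.321510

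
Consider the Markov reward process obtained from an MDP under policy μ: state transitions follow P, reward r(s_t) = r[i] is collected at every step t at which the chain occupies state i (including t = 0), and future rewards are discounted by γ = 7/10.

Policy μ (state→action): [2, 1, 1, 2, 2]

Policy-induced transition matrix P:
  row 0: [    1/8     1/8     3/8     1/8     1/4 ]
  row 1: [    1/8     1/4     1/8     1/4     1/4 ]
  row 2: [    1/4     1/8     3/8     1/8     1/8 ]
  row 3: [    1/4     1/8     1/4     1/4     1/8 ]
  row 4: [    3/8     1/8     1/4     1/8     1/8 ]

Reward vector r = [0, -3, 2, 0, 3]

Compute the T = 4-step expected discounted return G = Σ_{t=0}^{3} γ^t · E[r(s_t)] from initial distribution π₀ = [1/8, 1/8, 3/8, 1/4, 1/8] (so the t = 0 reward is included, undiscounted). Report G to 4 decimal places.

t=0: π = [0.1250, 0.1250, 0.3750, 0.2500, 0.1250], E[r] = 0.7500, γ^t·E[r] = 0.750000, running G = 0.750000
t=1: π = [0.2344, 0.1406, 0.2969, 0.1719, 0.1563], E[r] = 0.6406, γ^t·E[r] = 0.448438, running G = 1.198438
t=2: π = [0.2227, 0.1426, 0.2988, 0.1641, 0.1719], E[r] = 0.6855, γ^t·E[r] = 0.335918, running G = 1.534355
t=3: π = [0.2258, 0.1428, 0.2974, 0.1633, 0.1707], E[r] = 0.6782, γ^t·E[r] = 0.232630, running G = 1.766986

G = 1.7670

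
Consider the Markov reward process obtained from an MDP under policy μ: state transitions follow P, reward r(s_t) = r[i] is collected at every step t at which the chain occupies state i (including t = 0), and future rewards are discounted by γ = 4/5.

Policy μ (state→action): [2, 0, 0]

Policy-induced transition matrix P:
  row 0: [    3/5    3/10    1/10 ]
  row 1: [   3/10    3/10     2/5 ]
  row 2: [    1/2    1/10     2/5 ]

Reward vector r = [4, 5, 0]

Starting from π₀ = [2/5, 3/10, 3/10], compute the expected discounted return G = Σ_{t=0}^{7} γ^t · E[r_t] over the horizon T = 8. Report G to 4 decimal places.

t=0: π = [0.4000, 0.3000, 0.3000], E[r] = 3.1000, γ^t·E[r] = 3.100000, running G = 3.100000
t=1: π = [0.4800, 0.2400, 0.2800], E[r] = 3.1200, γ^t·E[r] = 2.496000, running G = 5.596000
t=2: π = [0.5000, 0.2440, 0.2560], E[r] = 3.2200, γ^t·E[r] = 2.060800, running G = 7.656800
t=3: π = [0.5012, 0.2488, 0.2500], E[r] = 3.2488, γ^t·E[r] = 1.663386, running G = 9.320186
t=4: π = [0.5004, 0.2500, 0.2496], E[r] = 3.2514, γ^t·E[r] = 1.331790, running G = 10.651975
t=5: π = [0.5000, 0.2501, 0.2499], E[r] = 3.2505, γ^t·E[r] = 1.065125, running G = 11.717101
t=6: π = [0.5000, 0.2500, 0.2500], E[r] = 3.2501, γ^t·E[r] = 0.851985, running G = 12.569086
t=7: π = [0.5000, 0.2500, 0.2500], E[r] = 3.2500, γ^t·E[r] = 0.681572, running G = 13.250658

G = 13.2507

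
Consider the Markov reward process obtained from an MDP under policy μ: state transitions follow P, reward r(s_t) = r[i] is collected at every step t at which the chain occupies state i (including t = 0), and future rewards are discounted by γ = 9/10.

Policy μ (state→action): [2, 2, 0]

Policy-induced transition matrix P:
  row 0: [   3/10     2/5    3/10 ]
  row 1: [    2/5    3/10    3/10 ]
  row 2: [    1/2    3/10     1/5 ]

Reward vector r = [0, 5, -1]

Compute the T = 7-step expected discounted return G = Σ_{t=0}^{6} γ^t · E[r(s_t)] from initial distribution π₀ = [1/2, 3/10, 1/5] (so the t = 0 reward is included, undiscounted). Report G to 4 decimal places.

t=0: π = [0.5000, 0.3000, 0.2000], E[r] = 1.3000, γ^t·E[r] = 1.300000, running G = 1.300000
t=1: π = [0.3700, 0.3500, 0.2800], E[r] = 1.4700, γ^t·E[r] = 1.323000, running G = 2.623000
t=2: π = [0.3910, 0.3370, 0.2720], E[r] = 1.4130, γ^t·E[r] = 1.144530, running G = 3.767530
t=3: π = [0.3881, 0.3391, 0.2728], E[r] = 1.4227, γ^t·E[r] = 1.037148, running G = 4.804678
t=4: π = [0.3885, 0.3388, 0.2727], E[r] = 1.4213, γ^t·E[r] = 0.932535, running G = 5.737213
t=5: π = [0.3884, 0.3388, 0.2727], E[r] = 1.4215, γ^t·E[r] = 0.839386, running G = 6.576599
t=6: π = [0.3884, 0.3388, 0.2727], E[r] = 1.4215, γ^t·E[r] = 0.755436, running G = 7.332034

G = 7.3320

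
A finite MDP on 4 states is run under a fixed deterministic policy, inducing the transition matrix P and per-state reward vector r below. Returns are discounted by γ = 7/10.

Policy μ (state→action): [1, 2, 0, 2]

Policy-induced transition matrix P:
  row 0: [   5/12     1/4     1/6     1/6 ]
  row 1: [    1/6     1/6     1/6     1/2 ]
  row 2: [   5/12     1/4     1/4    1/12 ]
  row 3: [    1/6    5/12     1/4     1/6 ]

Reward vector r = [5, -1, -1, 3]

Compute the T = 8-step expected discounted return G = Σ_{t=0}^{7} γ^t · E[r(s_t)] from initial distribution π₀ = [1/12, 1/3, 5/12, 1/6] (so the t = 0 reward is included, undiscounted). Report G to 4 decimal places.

G = 3.8160

t=0: π = [0.0833, 0.3333, 0.4167, 0.1667], E[r] = 0.1667, γ^t·E[r] = 0.166667, running G = 0.166667
t=1: π = [0.2917, 0.2500, 0.2153, 0.2431], E[r] = 1.7222, γ^t·E[r] = 1.205556, running G = 1.372222
t=2: π = [0.2934, 0.2697, 0.2049, 0.2321], E[r] = 1.6887, γ^t·E[r] = 0.827442, running G = 2.199664
t=3: π = [0.2912, 0.2662, 0.2031, 0.2395], E[r] = 1.7053, γ^t·E[r] = 0.584933, running G = 2.784597
t=4: π = [0.2902, 0.2677, 0.2035, 0.2385], E[r] = 1.6954, γ^t·E[r] = 0.407060, running G = 3.191657
t=5: π = [0.2901, 0.2674, 0.2035, 0.2389], E[r] = 1.6965, γ^t·E[r] = 0.285127, running G = 3.476784
t=6: π = [0.2901, 0.2675, 0.2035, 0.2389], E[r] = 1.6958, γ^t·E[r] = 0.199514, running G = 3.676298
t=7: π = [0.2901, 0.2675, 0.2035, 0.2389], E[r] = 1.6960, γ^t·E[r] = 0.139669, running G = 3.815967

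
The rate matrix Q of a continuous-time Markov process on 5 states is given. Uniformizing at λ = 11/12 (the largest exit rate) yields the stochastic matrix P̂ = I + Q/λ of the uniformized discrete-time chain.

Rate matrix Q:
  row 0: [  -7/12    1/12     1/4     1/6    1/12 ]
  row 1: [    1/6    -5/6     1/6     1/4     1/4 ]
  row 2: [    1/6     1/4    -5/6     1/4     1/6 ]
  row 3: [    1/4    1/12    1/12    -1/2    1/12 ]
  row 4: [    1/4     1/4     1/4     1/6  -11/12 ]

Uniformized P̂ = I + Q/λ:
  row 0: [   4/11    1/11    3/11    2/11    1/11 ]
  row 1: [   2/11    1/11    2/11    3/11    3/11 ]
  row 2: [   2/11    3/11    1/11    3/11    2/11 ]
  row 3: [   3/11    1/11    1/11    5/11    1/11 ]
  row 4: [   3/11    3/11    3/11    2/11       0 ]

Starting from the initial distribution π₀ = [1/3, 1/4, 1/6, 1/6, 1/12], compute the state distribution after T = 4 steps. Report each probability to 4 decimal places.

t=0: π = [0.3333, 0.2500, 0.1667, 0.1667, 0.0833]
t=1: π = [0.2652, 0.1364, 0.1894, 0.2652, 0.1439]
t=2: π = [0.2672, 0.1515, 0.1777, 0.2837, 0.1198]
t=3: π = [0.2671, 0.1450, 0.1751, 0.2891, 0.1237]
t=4: π = [0.2679, 0.1452, 0.1751, 0.2898, 0.1219]

π = [0.2679, 0.1452, 0.1751, 0.2898, 0.1219]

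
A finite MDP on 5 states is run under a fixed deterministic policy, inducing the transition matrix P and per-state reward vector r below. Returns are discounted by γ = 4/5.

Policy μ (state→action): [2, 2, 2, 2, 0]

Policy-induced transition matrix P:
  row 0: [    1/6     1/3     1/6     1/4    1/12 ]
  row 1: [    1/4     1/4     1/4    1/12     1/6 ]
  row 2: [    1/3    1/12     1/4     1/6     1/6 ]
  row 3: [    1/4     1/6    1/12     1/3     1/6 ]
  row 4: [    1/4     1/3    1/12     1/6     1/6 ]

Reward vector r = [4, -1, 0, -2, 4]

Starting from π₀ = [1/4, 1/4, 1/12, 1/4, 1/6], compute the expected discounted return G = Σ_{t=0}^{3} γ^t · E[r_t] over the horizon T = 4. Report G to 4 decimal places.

G = 2.6696

t=0: π = [0.2500, 0.2500, 0.0833, 0.2500, 0.1667], E[r] = 0.9167, γ^t·E[r] = 0.916667, running G = 0.916667
t=1: π = [0.2361, 0.2500, 0.1597, 0.2083, 0.1458], E[r] = 0.8611, γ^t·E[r] = 0.688889, running G = 1.605556
t=2: π = [0.2436, 0.2378, 0.1713, 0.2002, 0.1470], E[r] = 0.9242, γ^t·E[r] = 0.591481, running G = 2.197037
t=3: π = [0.2440, 0.2373, 0.1718, 0.2005, 0.1464], E[r] = 0.9230, γ^t·E[r] = 0.472568, running G = 2.669605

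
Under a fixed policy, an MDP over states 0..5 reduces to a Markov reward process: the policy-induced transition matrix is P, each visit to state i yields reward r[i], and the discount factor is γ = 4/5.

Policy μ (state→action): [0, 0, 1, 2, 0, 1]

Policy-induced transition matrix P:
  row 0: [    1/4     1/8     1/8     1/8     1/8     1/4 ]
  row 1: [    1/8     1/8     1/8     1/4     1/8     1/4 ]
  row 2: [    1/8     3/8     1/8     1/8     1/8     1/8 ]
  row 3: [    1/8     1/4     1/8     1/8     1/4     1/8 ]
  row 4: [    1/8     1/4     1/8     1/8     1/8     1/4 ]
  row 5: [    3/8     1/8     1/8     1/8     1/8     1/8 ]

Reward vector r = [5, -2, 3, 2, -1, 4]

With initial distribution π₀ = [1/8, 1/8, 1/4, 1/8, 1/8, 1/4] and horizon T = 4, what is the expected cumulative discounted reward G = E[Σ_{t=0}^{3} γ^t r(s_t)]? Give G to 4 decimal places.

t=0: π = [0.1250, 0.1250, 0.2500, 0.1250, 0.1250, 0.2500], E[r] = 2.2500, γ^t·E[r] = 2.250000, running G = 2.250000
t=1: π = [0.2031, 0.2188, 0.1250, 0.1406, 0.1406, 0.1719], E[r] = 1.7813, γ^t·E[r] = 1.425000, running G = 3.675000
t=2: π = [0.1934, 0.1914, 0.1250, 0.1523, 0.1426, 0.1953], E[r] = 1.9023, γ^t·E[r] = 1.217500, running G = 4.892500
t=3: π = [0.1980, 0.1931, 0.1250, 0.1489, 0.1440, 0.1909], E[r] = 1.8962, γ^t·E[r] = 0.970875, running G = 5.863375

G = 5.8634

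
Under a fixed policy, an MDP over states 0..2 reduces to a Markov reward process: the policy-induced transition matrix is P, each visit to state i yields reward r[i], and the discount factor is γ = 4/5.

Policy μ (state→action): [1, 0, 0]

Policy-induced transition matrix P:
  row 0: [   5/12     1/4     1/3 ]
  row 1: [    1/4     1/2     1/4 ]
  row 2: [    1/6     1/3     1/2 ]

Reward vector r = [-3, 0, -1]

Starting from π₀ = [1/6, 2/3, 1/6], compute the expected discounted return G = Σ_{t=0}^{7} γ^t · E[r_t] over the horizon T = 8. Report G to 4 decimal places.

t=0: π = [0.1667, 0.6667, 0.1667], E[r] = -0.6667, γ^t·E[r] = -0.666667, running G = -0.666667
t=1: π = [0.2639, 0.4306, 0.3056], E[r] = -1.0972, γ^t·E[r] = -0.877778, running G = -1.544444
t=2: π = [0.2685, 0.3831, 0.3484], E[r] = -1.1539, γ^t·E[r] = -0.738519, running G = -2.282963
t=3: π = [0.2657, 0.3748, 0.3595], E[r] = -1.1566, γ^t·E[r] = -0.592198, running G = -2.875160
t=4: π = [0.2643, 0.3737, 0.3620], E[r] = -1.1550, γ^t·E[r] = -0.473090, running G = -3.348250
t=5: π = [0.2639, 0.3736, 0.3625], E[r] = -1.1542, γ^t·E[r] = -0.378206, running G = -3.726456
t=6: π = [0.2638, 0.3736, 0.3626], E[r] = -1.1539, γ^t·E[r] = -0.302497, running G = -4.028953
t=7: π = [0.2637, 0.3736, 0.3626], E[r] = -1.1539, γ^t·E[r] = -0.241983, running G = -4.270936

G = -4.2709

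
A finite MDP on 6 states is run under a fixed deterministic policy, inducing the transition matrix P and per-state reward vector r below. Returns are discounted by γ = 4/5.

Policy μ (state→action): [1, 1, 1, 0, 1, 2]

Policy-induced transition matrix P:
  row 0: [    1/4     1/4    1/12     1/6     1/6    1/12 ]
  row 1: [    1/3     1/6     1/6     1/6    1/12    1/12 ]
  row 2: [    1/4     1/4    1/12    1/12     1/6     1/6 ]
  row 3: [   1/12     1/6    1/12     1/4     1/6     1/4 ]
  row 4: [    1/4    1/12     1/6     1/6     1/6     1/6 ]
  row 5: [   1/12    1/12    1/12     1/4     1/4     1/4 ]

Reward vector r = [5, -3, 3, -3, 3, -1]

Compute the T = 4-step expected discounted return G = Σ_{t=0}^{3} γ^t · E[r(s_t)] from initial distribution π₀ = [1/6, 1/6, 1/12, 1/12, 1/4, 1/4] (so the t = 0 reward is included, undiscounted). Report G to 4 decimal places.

G = 2.1622

t=0: π = [0.1667, 0.1667, 0.0833, 0.0833, 0.2500, 0.2500], E[r] = 0.8333, γ^t·E[r] = 0.833333, running G = 0.833333
t=1: π = [0.2083, 0.1458, 0.1181, 0.1875, 0.1736, 0.1667], E[r] = 0.7500, γ^t·E[r] = 0.600000, running G = 1.433333
t=2: π = [0.2031, 0.1655, 0.1100, 0.1863, 0.1684, 0.1667], E[r] = 0.6285, γ^t·E[r] = 0.402222, running G = 1.835556
t=3: π = [0.2050, 0.1648, 0.1112, 0.1869, 0.1668, 0.1654], E[r] = 0.6379, γ^t·E[r] = 0.326617, running G = 2.162173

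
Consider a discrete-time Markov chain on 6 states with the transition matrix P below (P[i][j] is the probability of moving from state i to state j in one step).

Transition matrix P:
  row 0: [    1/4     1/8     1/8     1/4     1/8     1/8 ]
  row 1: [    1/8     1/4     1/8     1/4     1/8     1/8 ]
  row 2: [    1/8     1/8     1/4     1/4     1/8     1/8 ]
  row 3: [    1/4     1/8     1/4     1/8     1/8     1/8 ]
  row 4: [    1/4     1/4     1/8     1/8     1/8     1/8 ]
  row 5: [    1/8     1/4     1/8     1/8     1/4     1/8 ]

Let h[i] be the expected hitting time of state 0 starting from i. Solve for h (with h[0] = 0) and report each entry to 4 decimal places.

h = [0.0000, 6.0000, 6.0000, 5.3333, 5.3333, 6.0000]

First-step conditioning: h[0] = 0; for i ≠ 0, h[i] = 1 + Σ_k P[i][k]·h[k].
  h[1] = 1 + 1/4·h[1] + 1/8·h[2] + 1/4·h[3] + 1/8·h[4] + 1/8·h[5]
  h[2] = 1 + 1/8·h[1] + 1/4·h[2] + 1/4·h[3] + 1/8·h[4] + 1/8·h[5]
  h[3] = 1 + 1/8·h[1] + 1/4·h[2] + 1/8·h[3] + 1/8·h[4] + 1/8·h[5]
  h[4] = 1 + 1/4·h[1] + 1/8·h[2] + 1/8·h[3] + 1/8·h[4] + 1/8·h[5]
  h[5] = 1 + 1/4·h[1] + 1/8·h[2] + 1/8·h[3] + 1/4·h[4] + 1/8·h[5]
Solving the 5×5 linear system over states ≠ 0 gives exactly h = [0, 6, 6, 16/3, 16/3, 6] (h[0] = 0 is the target).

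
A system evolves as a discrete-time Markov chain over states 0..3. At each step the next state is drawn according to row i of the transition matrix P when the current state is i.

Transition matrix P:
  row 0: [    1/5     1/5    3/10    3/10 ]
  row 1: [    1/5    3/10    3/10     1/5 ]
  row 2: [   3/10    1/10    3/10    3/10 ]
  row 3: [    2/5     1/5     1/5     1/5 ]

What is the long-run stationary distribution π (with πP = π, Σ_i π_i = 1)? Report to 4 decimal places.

Balance equations π_j = Σ_i π_i·P[i][j]:
  π_0 = 1/5·π_0 + 1/5·π_1 + 3/10·π_2 + 2/5·π_3
  π_1 = 1/5·π_0 + 3/10·π_1 + 1/10·π_2 + 1/5·π_3
  π_2 = 3/10·π_0 + 3/10·π_1 + 3/10·π_2 + 1/5·π_3
  normalize: π_0 + π_1 + π_2 + π_3 = 1
Solving the linear system gives exactly π = [276/991, 190/991, 272/991, 253/991].

π = [0.2785, 0.1917, 0.2745, 0.2553]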